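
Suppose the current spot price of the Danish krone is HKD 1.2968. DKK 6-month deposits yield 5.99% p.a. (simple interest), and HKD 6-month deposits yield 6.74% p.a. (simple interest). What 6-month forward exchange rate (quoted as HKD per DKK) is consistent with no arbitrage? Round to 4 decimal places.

1.3015

T = 6/12 years.
HKD growth factor: 1 + 0.0674×6/12 = 1.033700.
DKK growth factor: 1 + 0.0599×6/12 = 1.029950.
So F = 1.2968 × 1.033700 / 1.029950 = 1.301522 (HKD/DKK).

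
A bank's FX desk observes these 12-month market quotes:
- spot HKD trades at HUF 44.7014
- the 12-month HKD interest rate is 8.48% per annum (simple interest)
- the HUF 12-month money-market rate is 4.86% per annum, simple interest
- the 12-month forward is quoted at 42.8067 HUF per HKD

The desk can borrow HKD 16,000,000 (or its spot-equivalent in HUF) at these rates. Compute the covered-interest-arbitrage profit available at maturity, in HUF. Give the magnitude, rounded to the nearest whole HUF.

HUF 6,994,878

T = 1 year.
Keep in HKD, deliver into the forward: 16,000,000·1.084800·42.8067 = HUF 742,987,330.56.
Swap to HUF now, deposit: 16,000,000·44.7014·1.048600 = HUF 749,982,208.64.
The quoted forward undervalues HKD, so borrow HKD, convert to HUF at spot, deposit the HUF at 4.86%, and buy HKD forward at 42.8067 to cover the loan.
Arbitrage profit = |742,987,330.56 − 749,982,208.64| = HUF 6,994,878.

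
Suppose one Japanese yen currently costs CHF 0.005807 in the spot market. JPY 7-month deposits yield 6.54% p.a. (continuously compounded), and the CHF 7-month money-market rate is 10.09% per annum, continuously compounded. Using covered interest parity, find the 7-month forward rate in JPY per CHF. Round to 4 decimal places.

T = 7/12 years.
CHF growth factor: e^(0.1009×7/12) = 1.060624975.
Growth of 1 JPY over T: e^(0.0654×7/12) = 1.038887054.
Forward (CHF per JPY) = 0.005807 × 1.060624975 / 1.038887054 = 0.00592850706.
Quoted the other way: 1/0.00592850706 = 168.6765 JPY per CHF.

168.6765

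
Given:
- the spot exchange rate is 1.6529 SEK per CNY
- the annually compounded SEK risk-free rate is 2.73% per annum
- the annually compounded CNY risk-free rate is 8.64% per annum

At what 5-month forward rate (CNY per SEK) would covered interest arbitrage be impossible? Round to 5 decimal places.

0.61926

T = 5/12 years.
Growth of 1 SEK over T: (1 + 0.0273)^(5/12) = 1.0112857.
CNY growth factor: (1 + 0.0864)^(5/12) = 1.035132.
Forward (SEK per CNY) = 1.6529 × 1.0112857 / 1.035132 = 1.614822.
Invert for CNY per SEK: 1 / 1.614822 = 0.61926.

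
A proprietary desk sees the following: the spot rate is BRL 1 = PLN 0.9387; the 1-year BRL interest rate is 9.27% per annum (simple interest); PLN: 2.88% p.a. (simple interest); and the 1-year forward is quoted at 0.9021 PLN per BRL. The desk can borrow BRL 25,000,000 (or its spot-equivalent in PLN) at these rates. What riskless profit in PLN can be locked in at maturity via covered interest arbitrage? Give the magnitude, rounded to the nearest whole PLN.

T = 1 year.
Keep in BRL, deliver into the forward: 25,000,000·1.092700·0.9021 = PLN 24,643,116.75.
Swap to PLN now, deposit: 25,000,000·0.9387·1.028800 = PLN 24,143,364.00.
The quoted forward overvalues BRL, so borrow PLN, buy BRL at spot, deposit the BRL at 9.27%, and sell the proceeds forward at 0.9021.
Profit = 24,643,116.75 − 24,143,364.00 = PLN 499,753.

PLN 499,753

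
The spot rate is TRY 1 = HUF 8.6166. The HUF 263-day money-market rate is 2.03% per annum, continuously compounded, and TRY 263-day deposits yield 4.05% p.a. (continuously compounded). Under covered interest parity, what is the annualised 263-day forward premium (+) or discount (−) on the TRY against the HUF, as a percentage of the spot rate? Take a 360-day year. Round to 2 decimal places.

T = 263/360 years.
CIP forward (HUF per TRY) = 8.6166 × 1.0149408/1.0300296 = 8.4903763.
(F − S)/S ÷ T = (8.4903763 − 8.6166)/8.6166/(263/360) = -0.020052 → -2.01%.

-2.01%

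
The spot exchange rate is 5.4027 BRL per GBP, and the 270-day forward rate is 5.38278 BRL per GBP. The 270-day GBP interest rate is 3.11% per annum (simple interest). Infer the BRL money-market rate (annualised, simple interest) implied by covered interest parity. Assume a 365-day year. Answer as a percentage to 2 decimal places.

T = 270/365 years.
By CIP, F/S equals the BRL-to-GBP growth ratio: 5.38278/5.4027 = 0.9963130.
GBP growth factor: 1 + 0.0311×270/365 = 1.0230055.
So the BRL growth factor = 1.0192337.
(1.0192337 − 1)/T = 0.026001, i.e. 2.60%.

2.60%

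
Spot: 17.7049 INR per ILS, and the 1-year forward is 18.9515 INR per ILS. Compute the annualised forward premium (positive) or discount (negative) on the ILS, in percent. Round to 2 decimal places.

+7.04%

T = 1 year.
Period premium: (18.9515 − 17.7049)/17.7049 = 0.0704099.
Per annum: 0.0704099 / 1 = 0.070410 = 7.04%.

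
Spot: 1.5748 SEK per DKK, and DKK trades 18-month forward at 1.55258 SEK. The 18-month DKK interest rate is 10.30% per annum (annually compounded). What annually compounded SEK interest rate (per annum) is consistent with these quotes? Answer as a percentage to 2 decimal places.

9.26%

T = 18/12 years.
By CIP, F/S equals the SEK-to-DKK growth ratio: 1.55258/1.5748 = 0.9858903.
DKK growth factor: (1 + 0.1030)^(18/12) = 1.1584126.
So the SEK growth factor = 1.1420677.
r = 1.1420677^(12/18) − 1 = 0.092600 → 9.26%.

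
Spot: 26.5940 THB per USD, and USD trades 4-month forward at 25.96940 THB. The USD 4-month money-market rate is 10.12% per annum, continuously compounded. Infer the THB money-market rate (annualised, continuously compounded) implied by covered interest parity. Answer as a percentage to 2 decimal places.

2.99%

T = 4/12 years.
CIP gives F = S · g_THB/g_USD, so g_THB/g_USD = 25.9694/26.594 = 0.9765135.
USD growth factor: e^(0.1012×4/12) = 1.0343088.
Hence g_THB = 1.0100165.
Take logs: ln 1.0100165 / (4/12) = 0.029900, so 2.99%.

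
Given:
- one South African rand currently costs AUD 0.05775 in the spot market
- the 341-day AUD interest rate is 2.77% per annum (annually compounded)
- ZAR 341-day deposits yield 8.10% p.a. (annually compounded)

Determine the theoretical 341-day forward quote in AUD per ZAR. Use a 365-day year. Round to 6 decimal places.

0.055085

T = 341/365 years.
AUD growth factor: (1 + 0.0277)^(341/365) = 1.0258553.
ZAR accumulates by (1 + 0.0810)^(341/365) = 1.075478.
CIP: F = S · (grow AUD)/(grow ZAR) = 0.05775 × 1.0258553/1.075478 = 0.05508541 AUD per ZAR.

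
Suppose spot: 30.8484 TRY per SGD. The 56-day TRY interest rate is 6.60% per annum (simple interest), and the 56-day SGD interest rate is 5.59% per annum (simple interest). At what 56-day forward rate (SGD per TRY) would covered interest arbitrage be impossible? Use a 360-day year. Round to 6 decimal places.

T = 56/360 years.
TRY accumulates by 1 + 0.0660×56/360 = 1.0102667.
SGD growth factor: 1 + 0.0559×56/360 = 1.0086956.
Forward (TRY per SGD) = 30.8484 × 1.0102667 / 1.0086956 = 30.89645.
Invert for SGD per TRY: 1 / 30.89645 = 0.032366.

0.032366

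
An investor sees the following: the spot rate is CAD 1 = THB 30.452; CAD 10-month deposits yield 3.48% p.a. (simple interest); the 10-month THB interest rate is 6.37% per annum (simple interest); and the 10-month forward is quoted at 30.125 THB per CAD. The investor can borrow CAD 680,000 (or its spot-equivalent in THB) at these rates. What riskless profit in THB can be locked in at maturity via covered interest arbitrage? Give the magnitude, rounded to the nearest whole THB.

T = 10/12 years.
Invest the CAD and cover forward: 680,000 × 1.029000 × 30.125 = THB 21,079,065.00.
Convert at spot and invest in THB: 680,000 × 30.452 × 1.0530833333 = THB 21,806,575.69.
The quoted forward undervalues CAD, so borrow CAD, convert to THB at spot, deposit the THB at 6.37%, and buy CAD forward at 30.125 to cover the loan.
Profit = 21,806,575.69 − 21,079,065.00 = THB 727,511.

THB 727,511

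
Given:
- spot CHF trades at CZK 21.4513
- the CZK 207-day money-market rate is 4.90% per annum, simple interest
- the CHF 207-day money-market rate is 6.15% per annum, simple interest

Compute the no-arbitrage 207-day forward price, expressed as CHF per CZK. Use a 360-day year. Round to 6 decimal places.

T = 207/360 years.
Growth of 1 CZK over T: 1 + 0.0490×207/360 = 1.028175.
CHF accumulates by 1 + 0.0615×207/360 = 1.0353625.
CIP: F = S · (grow CZK)/(grow CHF) = 21.4513 × 1.028175/1.0353625 = 21.30238 CZK per CHF.
Quoted the other way: 1/21.30238 = 0.046943 CHF per CZK.

0.046943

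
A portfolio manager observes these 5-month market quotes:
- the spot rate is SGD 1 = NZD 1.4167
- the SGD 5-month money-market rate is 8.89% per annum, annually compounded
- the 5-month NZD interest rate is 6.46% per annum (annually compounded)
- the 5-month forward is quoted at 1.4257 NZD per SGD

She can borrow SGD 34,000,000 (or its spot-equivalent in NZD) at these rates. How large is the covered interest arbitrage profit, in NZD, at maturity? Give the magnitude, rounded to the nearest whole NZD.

NZD 784,172

T = 5/12 years.
Invest the SGD and cover forward: 34,000,000 × 1.0361238384 × 1.4257 = NZD 50,224,859.72.
Convert at spot and invest in NZD: 34,000,000 × 1.4167 × 1.0264261134 = NZD 49,440,687.75.
The quoted forward overvalues SGD, so borrow NZD, buy SGD at spot, deposit the SGD at 8.89%, and sell the proceeds forward at 1.4257.
Arbitrage profit = |50,224,859.72 − 49,440,687.75| = NZD 784,172.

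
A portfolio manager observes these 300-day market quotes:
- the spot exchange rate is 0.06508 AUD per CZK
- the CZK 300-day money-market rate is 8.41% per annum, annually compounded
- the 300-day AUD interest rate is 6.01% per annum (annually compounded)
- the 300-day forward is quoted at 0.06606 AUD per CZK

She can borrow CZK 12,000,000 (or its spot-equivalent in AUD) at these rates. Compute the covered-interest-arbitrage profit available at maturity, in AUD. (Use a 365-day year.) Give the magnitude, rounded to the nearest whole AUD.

T = 300/365 years.
Invest the CZK and cover forward: 12,000,000 × 1.06862202 × 0.06606 = AUD 847,118.05.
Convert at spot and invest in AUD: 12,000,000 × 0.06508 × 1.04913896 = AUD 819,335.56.
The quoted forward overvalues CZK, so borrow AUD, buy CZK at spot, deposit the CZK at 8.41%, and sell the proceeds forward at 0.06606.
The gap between the two covered legs is AUD 27,782.

AUD 27,782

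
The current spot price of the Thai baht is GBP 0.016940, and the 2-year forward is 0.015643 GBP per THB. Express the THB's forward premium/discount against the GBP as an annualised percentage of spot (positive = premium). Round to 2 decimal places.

T = 2 years.
Period premium: (0.015643 − 0.01694)/0.01694 = -0.0765643.
Annualise by dividing by T: -0.0765643 / 2 = -0.038282 → -3.83%.

-3.83%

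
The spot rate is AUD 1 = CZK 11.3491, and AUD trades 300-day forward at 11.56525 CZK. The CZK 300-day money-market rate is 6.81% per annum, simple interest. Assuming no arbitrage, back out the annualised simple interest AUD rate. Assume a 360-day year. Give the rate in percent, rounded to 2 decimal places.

4.44%

T = 300/360 years.
By CIP, F/S equals the CZK-to-AUD growth ratio: 11.56525/11.3491 = 1.0190456.
The CZK side grows by 1 + 0.0681×300/360 = 1.056750.
That pins the AUD growth at 1.0369997.
r = (1.0369997 − 1)/(300/360) = 0.044400 → 4.44%.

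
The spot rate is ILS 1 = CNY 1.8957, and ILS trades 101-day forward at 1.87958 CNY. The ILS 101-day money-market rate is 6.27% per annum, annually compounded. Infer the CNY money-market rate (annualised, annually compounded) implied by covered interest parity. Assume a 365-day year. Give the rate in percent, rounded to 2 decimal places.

3.04%

T = 101/365 years.
CIP gives F = S · g_CNY/g_ILS, so g_CNY/g_ILS = 1.87958/1.8957 = 0.9914965.
The ILS side grows by (1 + 0.0627)^(101/365) = 1.016970.
That pins the CNY growth at 1.0083222.
Annualise: 1.0083222^(365/101) − 1 = 0.030404 = 3.04%.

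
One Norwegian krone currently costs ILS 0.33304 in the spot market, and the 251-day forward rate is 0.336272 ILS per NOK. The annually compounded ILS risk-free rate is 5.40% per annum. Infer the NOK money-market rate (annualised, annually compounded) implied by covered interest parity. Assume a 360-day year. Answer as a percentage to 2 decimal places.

3.95%

T = 251/360 years.
CIP gives F = S · g_ILS/g_NOK, so g_ILS/g_NOK = 0.336272/0.33304 = 1.0097045.
ILS growth factor: (1 + 0.0540)^(251/360) = 1.0373492.
So the NOK growth factor = 1.027379.
Annualise: 1.027379^(360/251) − 1 = 0.039501 = 3.95%.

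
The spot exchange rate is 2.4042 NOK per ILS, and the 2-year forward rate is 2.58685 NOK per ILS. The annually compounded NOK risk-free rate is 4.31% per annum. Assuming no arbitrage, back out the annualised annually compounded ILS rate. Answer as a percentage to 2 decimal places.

0.56%

T = 2 years.
F/S = 2.58685/2.4042 = 1.0759712 = (growth of NOK) / (growth of ILS).
NOK growth factor: (1 + 0.0431)^2 = 1.0880576.
So the ILS growth factor = 1.011233.
Annualise: 1.011233^(1/2) − 1 = 0.005601 = 0.56%.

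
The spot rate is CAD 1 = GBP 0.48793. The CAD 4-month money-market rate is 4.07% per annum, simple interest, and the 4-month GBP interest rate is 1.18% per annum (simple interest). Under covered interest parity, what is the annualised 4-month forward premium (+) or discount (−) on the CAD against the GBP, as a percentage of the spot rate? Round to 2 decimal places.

T = 4/12 years.
F = S · g_GBP/g_CAD = 0.48793 × 1.0039333/1.0135667 = 0.48329249.
(F − S)/S ÷ T = (0.48329249 − 0.48793)/0.48793/(4/12) = -0.028513 → -2.85%.

-2.85%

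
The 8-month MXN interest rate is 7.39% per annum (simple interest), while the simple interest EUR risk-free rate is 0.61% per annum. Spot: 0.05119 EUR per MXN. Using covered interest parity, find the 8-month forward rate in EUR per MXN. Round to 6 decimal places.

0.048985

T = 8/12 years.
EUR accumulates by 1 + 0.0061×8/12 = 1.0040667.
MXN growth factor: 1 + 0.0739×8/12 = 1.0492667.
Forward (EUR per MXN) = 0.05119 × 1.0040667 / 1.0492667 = 0.04898485.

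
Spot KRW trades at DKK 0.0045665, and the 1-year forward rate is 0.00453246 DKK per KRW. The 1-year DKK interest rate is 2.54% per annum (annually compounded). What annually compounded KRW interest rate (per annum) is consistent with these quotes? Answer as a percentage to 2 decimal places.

T = 1 year.
F/S = 0.00453246/0.0045665 = 0.9925457 = (growth of DKK) / (growth of KRW).
The DKK side grows by (1 + 0.0254)^1 = 1.025400.
Hence g_KRW = 1.033101.
Annualise: 1.033101^(1/1) − 1 = 0.033101 = 3.31%.

3.31%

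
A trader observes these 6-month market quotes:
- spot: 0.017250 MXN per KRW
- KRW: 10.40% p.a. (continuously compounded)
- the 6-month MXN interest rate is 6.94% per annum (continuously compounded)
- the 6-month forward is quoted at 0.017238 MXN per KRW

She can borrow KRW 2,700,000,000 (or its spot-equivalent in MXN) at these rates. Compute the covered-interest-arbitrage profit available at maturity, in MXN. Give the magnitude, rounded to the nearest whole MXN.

T = 6/12 years.
Route A — deposit KRW, sell forward: 2,700,000,000 × 1.0533757425 × 0.017238 = MXN 49,026,845.83.
Route B — convert at spot, deposit MXN: 2,700,000,000 × 0.017250 × 1.0353090695 = MXN 48,219,519.91.
The quoted forward overvalues KRW, so borrow MXN, buy KRW at spot, deposit the KRW at 10.40%, and sell the proceeds forward at 0.017238.
Profit = 49,026,845.83 − 48,219,519.91 = MXN 807,326.

MXN 807,326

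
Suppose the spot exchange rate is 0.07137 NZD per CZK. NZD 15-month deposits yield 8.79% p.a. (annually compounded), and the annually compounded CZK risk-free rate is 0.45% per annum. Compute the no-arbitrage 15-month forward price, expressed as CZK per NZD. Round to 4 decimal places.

12.6819

T = 15/12 years.
NZD growth factor: (1 + 0.0879)^(15/12) = 1.1110567.
Growth of 1 CZK over T: (1 + 0.0045)^(15/12) = 1.00562816.
CIP: F = S · (grow NZD)/(grow CZK) = 0.07137 × 1.1110567/1.00562816 = 0.078852323 NZD per CZK.
Quoted the other way: 1/0.078852323 = 12.6819 CZK per NZD.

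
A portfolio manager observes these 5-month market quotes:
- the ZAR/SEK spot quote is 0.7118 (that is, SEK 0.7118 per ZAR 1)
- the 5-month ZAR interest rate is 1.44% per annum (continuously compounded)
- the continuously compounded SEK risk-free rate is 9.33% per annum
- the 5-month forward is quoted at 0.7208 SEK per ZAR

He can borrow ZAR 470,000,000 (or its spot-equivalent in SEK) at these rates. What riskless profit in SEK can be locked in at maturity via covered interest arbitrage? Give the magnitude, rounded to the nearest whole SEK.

T = 5/12 years.
Invest the ZAR and cover forward: 470,000,000 × 1.00601803605 × 0.7208 = SEK 340,814,766.18.
Convert at spot and invest in SEK: 470,000,000 × 0.7118 × 1.03964052046 = SEK 347,807,577.56.
The quoted forward undervalues ZAR, so borrow ZAR, convert to SEK at spot, deposit the SEK at 9.33%, and buy ZAR forward at 0.7208 to cover the loan.
Profit = 347,807,577.56 − 340,814,766.18 = SEK 6,992,811.

SEK 6,992,811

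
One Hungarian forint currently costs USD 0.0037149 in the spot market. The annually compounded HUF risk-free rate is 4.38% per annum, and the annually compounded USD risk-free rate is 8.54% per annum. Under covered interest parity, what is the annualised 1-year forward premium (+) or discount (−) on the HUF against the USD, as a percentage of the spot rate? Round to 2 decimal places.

+3.99%

T = 1 year.
No-arbitrage forward: 0.0037149 × 1.085400 / 1.043800 = 0.0038629550 USD/HUF.
(F − S)/S ÷ T = (0.0038629550 − 0.0037149)/0.0037149/1 = 0.039854 → 3.99%.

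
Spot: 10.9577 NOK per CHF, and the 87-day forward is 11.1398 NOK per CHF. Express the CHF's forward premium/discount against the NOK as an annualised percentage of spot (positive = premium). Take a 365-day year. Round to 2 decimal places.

T = 87/365 years.
(F − S)/S = (11.1398 − 10.9577)/10.9577 = 0.0166185.
×(1/T) gives 6.97% p.a.

+6.97%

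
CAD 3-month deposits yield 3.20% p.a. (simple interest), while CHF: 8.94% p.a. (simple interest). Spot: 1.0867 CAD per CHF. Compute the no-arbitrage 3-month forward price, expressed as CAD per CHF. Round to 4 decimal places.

T = 3/12 years.
CAD growth factor: 1 + 0.0320×3/12 = 1.008000.
CHF growth factor: 1 + 0.0894×3/12 = 1.022350.
So F = 1.0867 × 1.008000 / 1.022350 = 1.071447 (CAD/CHF).

1.0714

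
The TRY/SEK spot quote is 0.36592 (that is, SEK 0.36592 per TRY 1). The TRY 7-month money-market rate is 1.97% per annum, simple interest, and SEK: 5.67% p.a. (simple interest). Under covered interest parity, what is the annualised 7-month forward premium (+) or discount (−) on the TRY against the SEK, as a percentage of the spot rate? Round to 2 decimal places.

T = 7/12 years.
F = S · g_SEK/g_TRY = 0.36592 × 1.033075/1.0114917 = 0.37372803.
(F − S)/S ÷ T = (0.37372803 − 0.36592)/0.36592/(7/12) = 0.036580 → 3.66%.

+3.66%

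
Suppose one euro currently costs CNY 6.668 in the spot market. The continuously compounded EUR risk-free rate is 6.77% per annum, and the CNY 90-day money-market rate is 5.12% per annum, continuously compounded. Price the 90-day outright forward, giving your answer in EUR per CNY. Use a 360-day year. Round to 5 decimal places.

T = 90/360 years.
Growth of 1 CNY over T: e^(0.0512×90/360) = 1.0128823.
Growth of 1 EUR over T: e^(0.0677×90/360) = 1.017069.
So F = 6.668 × 1.0128823 / 1.017069 = 6.640552 (CNY/EUR).
Invert for EUR per CNY: 1 / 6.640552 = 0.15059.

0.15059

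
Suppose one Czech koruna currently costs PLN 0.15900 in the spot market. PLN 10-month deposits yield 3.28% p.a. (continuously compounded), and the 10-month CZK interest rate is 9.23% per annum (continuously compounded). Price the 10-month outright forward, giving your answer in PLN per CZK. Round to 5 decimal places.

T = 10/12 years.
PLN accumulates by e^(0.0328×10/12) = 1.0277103.
CZK accumulates by e^(0.0923×10/12) = 1.0799521.
So F = 0.159 × 1.0277103 / 1.0799521 = 0.1513085 (PLN/CZK).

0.15131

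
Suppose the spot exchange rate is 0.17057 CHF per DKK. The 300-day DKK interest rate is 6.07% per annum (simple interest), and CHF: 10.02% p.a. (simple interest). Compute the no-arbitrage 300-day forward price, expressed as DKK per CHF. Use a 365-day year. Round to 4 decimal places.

T = 300/365 years.
CHF accumulates by 1 + 0.1002×300/365 = 1.0823562.
Growth of 1 DKK over T: 1 + 0.0607×300/365 = 1.0498904.
CIP: F = S · (grow CHF)/(grow DKK) = 0.17057 × 1.0823562/1.0498904 = 0.1758445 CHF per DKK.
Quoted the other way: 1/0.1758445 = 5.6868 DKK per CHF.

5.6868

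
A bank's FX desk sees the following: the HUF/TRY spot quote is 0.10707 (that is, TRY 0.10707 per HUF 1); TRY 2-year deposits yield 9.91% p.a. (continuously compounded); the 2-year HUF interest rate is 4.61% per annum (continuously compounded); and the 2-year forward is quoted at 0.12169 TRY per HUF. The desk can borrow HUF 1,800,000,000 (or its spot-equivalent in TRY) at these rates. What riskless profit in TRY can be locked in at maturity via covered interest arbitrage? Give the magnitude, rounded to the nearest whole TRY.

TRY 5,225,242

T = 2 years.
Keep in HUF, deliver into the forward: 1,800,000,000·1.09658411697·0.12169 = TRY 240,197,978.15.
Swap to TRY now, deposit: 1,800,000,000·0.10707·1.21920621068 = TRY 234,972,736.16.
The quoted forward overvalues HUF, so borrow TRY, buy HUF at spot, deposit the HUF at 4.61%, and sell the proceeds forward at 0.12169.
Arbitrage profit = |240,197,978.15 − 234,972,736.16| = TRY 5,225,242.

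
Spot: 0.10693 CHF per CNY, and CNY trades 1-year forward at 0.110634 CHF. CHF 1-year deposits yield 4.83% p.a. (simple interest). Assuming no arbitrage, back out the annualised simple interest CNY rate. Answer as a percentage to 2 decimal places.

T = 1 year.
CIP gives F = S · g_CHF/g_CNY, so g_CHF/g_CNY = 0.110634/0.10693 = 1.0346395.
CHF growth factor: 1 + 0.0483×1 = 1.048300.
That pins the CNY growth at 1.0132031.
r = (1.0132031 − 1)/1 = 0.013203 → 1.32%.

1.32%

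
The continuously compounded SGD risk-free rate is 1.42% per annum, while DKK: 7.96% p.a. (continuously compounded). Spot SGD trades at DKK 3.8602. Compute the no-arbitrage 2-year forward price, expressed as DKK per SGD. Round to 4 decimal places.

4.3996

T = 2 years.
DKK growth factor: e^(0.0796×2) = 1.1725724.
SGD accumulates by e^(0.0142×2) = 1.0288071.
So F = 3.8602 × 1.1725724 / 1.0288071 = 4.399624 (DKK/SGD).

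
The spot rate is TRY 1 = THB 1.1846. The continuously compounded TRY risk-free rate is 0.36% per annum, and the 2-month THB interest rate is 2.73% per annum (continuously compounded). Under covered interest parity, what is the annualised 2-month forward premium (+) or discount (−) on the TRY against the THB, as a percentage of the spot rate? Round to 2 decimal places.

T = 2/12 years.
No-arbitrage forward: 1.1846 × 1.0045604 / 1.0006002 = 1.1892884 THB/TRY.
(F − S)/S ÷ T = (1.1892884 − 1.1846)/1.1846/(2/12) = 0.023747 → 2.37%.

+2.37%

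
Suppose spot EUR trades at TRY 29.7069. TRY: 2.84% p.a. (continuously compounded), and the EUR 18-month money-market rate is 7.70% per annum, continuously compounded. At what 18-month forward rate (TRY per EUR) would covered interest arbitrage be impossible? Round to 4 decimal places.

27.6183

T = 18/12 years.
TRY accumulates by e^(0.0284×18/12) = 1.0435204.
Growth of 1 EUR over T: e^(0.0770×18/12) = 1.12243451.
So F = 29.7069 × 1.0435204 / 1.12243451 = 27.618321 (TRY/EUR).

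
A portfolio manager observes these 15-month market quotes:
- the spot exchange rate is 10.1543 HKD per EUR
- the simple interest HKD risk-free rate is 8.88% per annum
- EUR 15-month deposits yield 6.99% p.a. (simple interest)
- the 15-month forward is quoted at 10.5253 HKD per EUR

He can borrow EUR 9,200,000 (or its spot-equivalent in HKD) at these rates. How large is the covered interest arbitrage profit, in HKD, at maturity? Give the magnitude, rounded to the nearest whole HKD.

T = 15/12 years.
Invest the EUR and cover forward: 9,200,000 × 1.087375 × 10.5253 = HKD 105,293,522.41.
Convert at spot and invest in HKD: 9,200,000 × 10.1543 × 1.111000 = HKD 103,789,131.16.
The quoted forward overvalues EUR, so borrow HKD, buy EUR at spot, deposit the EUR at 6.99%, and sell the proceeds forward at 10.5253.
The gap between the two covered legs is HKD 1,504,391.

HKD 1,504,391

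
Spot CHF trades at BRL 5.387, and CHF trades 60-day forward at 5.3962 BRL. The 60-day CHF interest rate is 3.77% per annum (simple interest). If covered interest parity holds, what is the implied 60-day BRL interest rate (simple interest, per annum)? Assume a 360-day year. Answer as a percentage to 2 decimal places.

4.80%

T = 60/360 years.
CIP gives F = S · g_BRL/g_CHF, so g_BRL/g_CHF = 5.3962/5.387 = 1.0017078.
CHF growth factor: 1 + 0.0377×60/360 = 1.0062833.
That pins the BRL growth at 1.0080018.
r = (1.0080018 − 1)/(60/360) = 0.048011 → 4.80%.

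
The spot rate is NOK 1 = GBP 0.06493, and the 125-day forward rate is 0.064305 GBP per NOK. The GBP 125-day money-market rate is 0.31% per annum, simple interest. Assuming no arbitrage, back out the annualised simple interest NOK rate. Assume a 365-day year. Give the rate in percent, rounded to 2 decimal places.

T = 125/365 years.
By CIP, F/S equals the GBP-to-NOK growth ratio: 0.064305/0.06493 = 0.9903742.
GBP growth factor: 1 + 0.0031×125/365 = 1.0010616.
Hence g_NOK = 1.0107913.
r = (1.0107913 − 1)/(125/365) = 0.031511 → 3.15%.

3.15%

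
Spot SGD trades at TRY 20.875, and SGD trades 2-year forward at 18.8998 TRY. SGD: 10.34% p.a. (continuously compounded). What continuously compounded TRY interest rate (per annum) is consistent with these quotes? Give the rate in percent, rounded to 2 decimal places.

5.37%

T = 2 years.
By CIP, F/S equals the TRY-to-SGD growth ratio: 18.8998/20.875 = 0.9053796.
SGD growth factor: e^(0.1034×2) = 1.2297366.
Hence g_TRY = 1.1133784.
Take logs: ln 1.1133784 / 2 = 0.053699, so 5.37%.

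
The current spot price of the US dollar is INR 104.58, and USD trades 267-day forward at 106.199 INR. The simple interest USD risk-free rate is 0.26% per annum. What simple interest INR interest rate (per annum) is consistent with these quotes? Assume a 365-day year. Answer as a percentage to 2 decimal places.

T = 267/365 years.
By CIP, F/S equals the INR-to-USD growth ratio: 106.199/104.58 = 1.0154810.
USD growth factor: 1 + 0.0026×267/365 = 1.0019019.
So the INR growth factor = 1.0174123.
(1.0174123 − 1)/T = 0.023803, i.e. 2.38%.

2.38%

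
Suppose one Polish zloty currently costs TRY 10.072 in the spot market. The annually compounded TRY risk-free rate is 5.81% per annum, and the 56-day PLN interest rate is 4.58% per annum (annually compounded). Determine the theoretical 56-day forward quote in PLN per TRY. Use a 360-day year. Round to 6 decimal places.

T = 56/360 years.
Growth of 1 TRY over T: (1 + 0.0581)^(56/360) = 1.0088237.
Growth of 1 PLN over T: (1 + 0.0458)^(56/360) = 1.0069904.
So F = 10.072 × 1.0088237 / 1.0069904 = 10.09034 (TRY/PLN).
Invert for PLN per TRY: 1 / 10.09034 = 0.099105.

0.099105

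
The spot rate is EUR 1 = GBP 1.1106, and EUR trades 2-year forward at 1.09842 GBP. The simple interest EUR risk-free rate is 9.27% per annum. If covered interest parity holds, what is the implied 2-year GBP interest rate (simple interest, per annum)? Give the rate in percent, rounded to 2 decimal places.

8.62%

T = 2 years.
F/S = 1.09842/1.1106 = 0.9890330 = (growth of GBP) / (growth of EUR).
EUR growth factor: 1 + 0.0927×2 = 1.185400.
So the GBP growth factor = 1.1723997.
(1.1723997 − 1)/T = 0.086200, i.e. 8.62%.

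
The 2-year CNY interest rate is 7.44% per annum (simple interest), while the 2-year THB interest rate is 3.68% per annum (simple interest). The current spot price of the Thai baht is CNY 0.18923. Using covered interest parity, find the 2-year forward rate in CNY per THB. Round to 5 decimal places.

T = 2 years.
CNY growth factor: 1 + 0.0744×2 = 1.148800.
THB growth factor: 1 + 0.0368×2 = 1.073600.
So F = 0.18923 × 1.148800 / 1.073600 = 0.2024846 (CNY/THB).

0.20248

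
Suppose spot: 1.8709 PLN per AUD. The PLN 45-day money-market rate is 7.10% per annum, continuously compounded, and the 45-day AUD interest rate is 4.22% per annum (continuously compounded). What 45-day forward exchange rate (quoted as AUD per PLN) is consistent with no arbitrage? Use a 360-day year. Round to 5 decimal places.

0.53258

T = 45/360 years.
PLN accumulates by e^(0.0710×45/360) = 1.0089145.
AUD growth factor: e^(0.0422×45/360) = 1.0052889.
Forward (PLN per AUD) = 1.8709 × 1.0089145 / 1.0052889 = 1.877647.
Invert for AUD per PLN: 1 / 1.877647 = 0.53258.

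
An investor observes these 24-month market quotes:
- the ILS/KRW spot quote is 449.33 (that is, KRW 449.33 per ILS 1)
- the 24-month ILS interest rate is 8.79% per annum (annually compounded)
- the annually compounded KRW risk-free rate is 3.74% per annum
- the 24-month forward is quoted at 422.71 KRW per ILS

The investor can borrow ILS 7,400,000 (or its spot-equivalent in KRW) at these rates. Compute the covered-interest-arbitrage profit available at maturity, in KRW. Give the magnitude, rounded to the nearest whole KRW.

T = 2 years.
Invest the ILS and cover forward: 7,400,000 × 1.18352641 × 422.71 = KRW 3,702,134,520.91.
Convert at spot and invest in KRW: 7,400,000 × 449.33 × 1.07619876 = KRW 3,578,406,077.35.
The quoted forward overvalues ILS, so borrow KRW, buy ILS at spot, deposit the ILS at 8.79%, and sell the proceeds forward at 422.71.
The gap between the two covered legs is KRW 123,728,444.

KRW 123,728,444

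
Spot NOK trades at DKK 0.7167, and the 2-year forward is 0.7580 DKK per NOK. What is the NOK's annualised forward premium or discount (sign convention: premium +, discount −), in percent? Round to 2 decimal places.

T = 2 years.
Period premium: (0.7580 − 0.7167)/0.7167 = 0.0576252.
×(1/T) gives 2.88% p.a.

+2.88%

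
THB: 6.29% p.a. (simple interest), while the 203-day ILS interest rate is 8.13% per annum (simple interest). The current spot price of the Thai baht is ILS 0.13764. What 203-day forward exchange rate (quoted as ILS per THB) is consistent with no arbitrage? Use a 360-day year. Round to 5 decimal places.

T = 203/360 years.
ILS accumulates by 1 + 0.0813×203/360 = 1.0458442.
THB growth factor: 1 + 0.0629×203/360 = 1.0354686.
So F = 0.13764 × 1.0458442 / 1.0354686 = 0.1390192 (ILS/THB).

0.13902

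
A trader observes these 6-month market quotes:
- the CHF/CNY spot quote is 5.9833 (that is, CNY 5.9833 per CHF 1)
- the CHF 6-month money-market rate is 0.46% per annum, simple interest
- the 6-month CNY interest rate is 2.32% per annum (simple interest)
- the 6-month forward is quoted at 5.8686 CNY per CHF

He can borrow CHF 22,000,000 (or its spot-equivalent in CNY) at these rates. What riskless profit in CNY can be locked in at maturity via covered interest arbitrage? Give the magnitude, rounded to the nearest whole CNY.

T = 6/12 years.
Route A — deposit CHF, sell forward: 22,000,000 × 1.002300 × 5.8686 = CNY 129,406,151.16.
Route B — convert at spot, deposit CNY: 22,000,000 × 5.9833 × 1.011600 = CNY 133,159,538.16.
The quoted forward undervalues CHF, so borrow CHF, convert to CNY at spot, deposit the CNY at 2.32%, and buy CHF forward at 5.8686 to cover the loan.
Profit = 133,159,538.16 − 129,406,151.16 = CNY 3,753,387.

CNY 3,753,387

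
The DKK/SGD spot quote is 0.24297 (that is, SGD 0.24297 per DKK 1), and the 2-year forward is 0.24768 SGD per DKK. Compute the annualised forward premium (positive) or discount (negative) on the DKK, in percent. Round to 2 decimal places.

T = 2 years.
(F − S)/S = (0.24768 − 0.24297)/0.24297 = 0.0193851.
×(1/T) gives 0.97% p.a.

+0.97%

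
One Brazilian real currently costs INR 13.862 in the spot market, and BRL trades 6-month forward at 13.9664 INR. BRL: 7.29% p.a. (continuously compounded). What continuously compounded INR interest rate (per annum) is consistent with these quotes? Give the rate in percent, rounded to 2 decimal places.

8.79%

T = 6/12 years.
CIP gives F = S · g_INR/g_BRL, so g_INR/g_BRL = 13.9664/13.862 = 1.0075314.
BRL growth factor: e^(0.0729×6/12) = 1.0371224.
That pins the INR growth at 1.0449334.
r = ln(1.0449334)/(6/12) = 0.087906 → 8.79%.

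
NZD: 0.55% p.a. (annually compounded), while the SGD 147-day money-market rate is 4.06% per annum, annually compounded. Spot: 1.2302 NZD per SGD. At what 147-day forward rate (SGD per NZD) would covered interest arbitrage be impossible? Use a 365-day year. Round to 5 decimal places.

0.82419

T = 147/365 years.
NZD growth factor: (1 + 0.0055)^(147/365) = 1.0022114.
SGD growth factor: (1 + 0.0406)^(147/365) = 1.0161572.
CIP: F = S · (grow NZD)/(grow SGD) = 1.2302 × 1.0022114/1.0161572 = 1.213317 NZD per SGD.
Quoted the other way: 1/1.213317 = 0.82419 SGD per NZD.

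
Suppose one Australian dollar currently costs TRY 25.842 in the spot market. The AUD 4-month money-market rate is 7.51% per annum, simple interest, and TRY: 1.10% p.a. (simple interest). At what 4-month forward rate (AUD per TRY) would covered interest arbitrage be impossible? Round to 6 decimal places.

T = 4/12 years.
TRY growth factor: 1 + 0.0110×4/12 = 1.0036667.
AUD growth factor: 1 + 0.0751×4/12 = 1.0250333.
Forward (TRY per AUD) = 25.842 × 1.0036667 / 1.0250333 = 25.30333.
Quoted the other way: 1/25.30333 = 0.039520 AUD per TRY.

0.039520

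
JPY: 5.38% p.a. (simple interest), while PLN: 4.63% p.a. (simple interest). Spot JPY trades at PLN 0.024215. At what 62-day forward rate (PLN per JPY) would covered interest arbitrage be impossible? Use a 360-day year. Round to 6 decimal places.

0.024184

T = 62/360 years.
PLN accumulates by 1 + 0.0463×62/360 = 1.0079739.
JPY accumulates by 1 + 0.0538×62/360 = 1.0092656.
So F = 0.024215 × 1.0079739 / 1.0092656 = 0.02418401 (PLN/JPY).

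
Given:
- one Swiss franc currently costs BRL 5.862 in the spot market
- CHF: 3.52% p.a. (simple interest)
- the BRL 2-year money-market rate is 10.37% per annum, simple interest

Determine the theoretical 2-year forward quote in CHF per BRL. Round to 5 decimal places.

T = 2 years.
BRL accumulates by 1 + 0.1037×2 = 1.207400.
CHF accumulates by 1 + 0.0352×2 = 1.070400.
So F = 5.862 × 1.207400 / 1.070400 = 6.612275 (BRL/CHF).
Quoted the other way: 1/6.612275 = 0.15123 CHF per BRL.

0.15123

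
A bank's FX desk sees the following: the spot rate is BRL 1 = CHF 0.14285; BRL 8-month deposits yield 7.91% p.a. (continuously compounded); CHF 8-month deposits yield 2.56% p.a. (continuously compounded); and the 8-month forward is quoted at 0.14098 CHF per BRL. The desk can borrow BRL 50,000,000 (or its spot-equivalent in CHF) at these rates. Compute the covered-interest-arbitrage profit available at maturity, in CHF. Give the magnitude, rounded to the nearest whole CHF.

CHF 165,248

T = 8/12 years.
Route A — deposit BRL, sell forward: 50,000,000 × 1.054148501 × 0.14098 = CHF 7,430,692.78.
Route B — convert at spot, deposit CHF: 50,000,000 × 0.14285 × 1.017213134 = CHF 7,265,444.81.
The quoted forward overvalues BRL, so borrow CHF, buy BRL at spot, deposit the BRL at 7.91%, and sell the proceeds forward at 0.14098.
Profit = 7,430,692.78 − 7,265,444.81 = CHF 165,248.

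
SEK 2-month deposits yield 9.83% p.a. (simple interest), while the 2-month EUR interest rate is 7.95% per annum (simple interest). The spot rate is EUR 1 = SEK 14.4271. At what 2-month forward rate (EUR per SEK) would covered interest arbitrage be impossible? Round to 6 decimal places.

T = 2/12 years.
Growth of 1 SEK over T: 1 + 0.0983×2/12 = 1.0163833.
EUR accumulates by 1 + 0.0795×2/12 = 1.013250.
Forward (SEK per EUR) = 14.4271 × 1.0163833 / 1.013250 = 14.47171.
Invert for EUR per SEK: 1 / 14.47171 = 0.069100.

0.069100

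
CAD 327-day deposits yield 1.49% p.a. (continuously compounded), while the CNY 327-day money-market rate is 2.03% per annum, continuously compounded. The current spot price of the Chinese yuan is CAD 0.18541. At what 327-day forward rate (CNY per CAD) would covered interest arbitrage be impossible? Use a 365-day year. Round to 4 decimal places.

T = 327/365 years.
Growth of 1 CAD over T: e^(0.0149×327/365) = 1.0134383.
CNY accumulates by e^(0.0203×327/365) = 1.018353.
Forward (CAD per CNY) = 0.18541 × 1.0134383 / 1.018353 = 0.1845152.
Invert for CNY per CAD: 1 / 0.1845152 = 5.4196.

5.4196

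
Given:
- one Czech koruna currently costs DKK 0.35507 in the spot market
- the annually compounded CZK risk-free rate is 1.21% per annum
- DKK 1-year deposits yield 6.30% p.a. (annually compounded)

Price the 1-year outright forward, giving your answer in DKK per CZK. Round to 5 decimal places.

0.37293

T = 1 year.
DKK growth factor: (1 + 0.0630)^1 = 1.063000.
Growth of 1 CZK over T: (1 + 0.0121)^1 = 1.012100.
So F = 0.35507 × 1.063000 / 1.012100 = 0.3729270 (DKK/CZK).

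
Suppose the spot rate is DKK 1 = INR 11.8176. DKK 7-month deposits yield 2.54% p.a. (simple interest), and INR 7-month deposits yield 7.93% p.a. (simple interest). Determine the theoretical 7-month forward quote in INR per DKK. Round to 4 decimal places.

12.1837

T = 7/12 years.
INR growth factor: 1 + 0.0793×7/12 = 1.04625833.
DKK accumulates by 1 + 0.0254×7/12 = 1.01481667.
CIP: F = S · (grow INR)/(grow DKK) = 11.8176 × 1.04625833/1.01481667 = 12.183740 INR per DKK.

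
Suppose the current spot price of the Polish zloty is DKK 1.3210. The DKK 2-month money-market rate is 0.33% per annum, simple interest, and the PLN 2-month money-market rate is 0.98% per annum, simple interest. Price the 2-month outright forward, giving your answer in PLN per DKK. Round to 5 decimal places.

0.75782

T = 2/12 years.
DKK accumulates by 1 + 0.0033×2/12 = 1.000550.
Growth of 1 PLN over T: 1 + 0.0098×2/12 = 1.0016333.
So F = 1.321 × 1.000550 / 1.0016333 = 1.319571 (DKK/PLN).
Invert for PLN per DKK: 1 / 1.319571 = 0.75782.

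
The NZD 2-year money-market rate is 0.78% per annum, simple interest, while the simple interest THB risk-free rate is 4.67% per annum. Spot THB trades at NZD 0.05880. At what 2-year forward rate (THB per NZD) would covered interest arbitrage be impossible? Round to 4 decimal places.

18.3096

T = 2 years.
NZD accumulates by 1 + 0.0078×2 = 1.015600.
Growth of 1 THB over T: 1 + 0.0467×2 = 1.093400.
So F = 0.0588 × 1.015600 / 1.093400 = 0.054616133 (NZD/THB).
Quoted the other way: 1/0.054616133 = 18.3096 THB per NZD.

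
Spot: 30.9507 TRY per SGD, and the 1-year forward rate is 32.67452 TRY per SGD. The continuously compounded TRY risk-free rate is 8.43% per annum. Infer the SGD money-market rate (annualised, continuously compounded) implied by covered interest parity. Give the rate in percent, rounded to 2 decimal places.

T = 1 year.
F/S = 32.67452/30.9507 = 1.0556957 = (growth of TRY) / (growth of SGD).
The TRY side grows by e^(0.0843×1) = 1.0879552.
Hence g_SGD = 1.0305576.
Take logs: ln 1.0305576 / 1 = 0.030100, so 3.01%.

3.01%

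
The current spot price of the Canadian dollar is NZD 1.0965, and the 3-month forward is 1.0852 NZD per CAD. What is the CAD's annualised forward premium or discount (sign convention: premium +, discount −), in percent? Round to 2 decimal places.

-4.12%

T = 3/12 years.
Period premium: (1.0852 − 1.0965)/1.0965 = -0.0103055.
Per annum: -0.0103055 / (3/12) = -0.041222 = -4.12%.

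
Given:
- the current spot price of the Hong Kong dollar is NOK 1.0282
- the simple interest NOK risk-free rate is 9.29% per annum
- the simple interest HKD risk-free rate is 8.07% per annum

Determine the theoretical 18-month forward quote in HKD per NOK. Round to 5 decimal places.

T = 18/12 years.
Growth of 1 NOK over T: 1 + 0.0929×18/12 = 1.139350.
HKD growth factor: 1 + 0.0807×18/12 = 1.121050.
CIP: F = S · (grow NOK)/(grow HKD) = 1.0282 × 1.139350/1.121050 = 1.044984 NOK per HKD.
Invert for HKD per NOK: 1 / 1.044984 = 0.95695.

0.95695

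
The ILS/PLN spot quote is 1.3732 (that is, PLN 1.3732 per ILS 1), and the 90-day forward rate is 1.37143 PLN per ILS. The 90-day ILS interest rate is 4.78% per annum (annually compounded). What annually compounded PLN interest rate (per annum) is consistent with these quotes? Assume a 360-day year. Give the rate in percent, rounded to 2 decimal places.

4.24%

T = 90/360 years.
CIP gives F = S · g_PLN/g_ILS, so g_PLN/g_ILS = 1.37143/1.3732 = 0.9987110.
ILS growth factor: (1 + 0.0478)^(90/360) = 1.0117416.
So the PLN growth factor = 1.0104375.
r = 1.0104375^(360/90) − 1 = 0.042408 → 4.24%.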